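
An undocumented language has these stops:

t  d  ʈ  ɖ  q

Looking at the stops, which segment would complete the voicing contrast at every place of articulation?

alveolar: voiceless /t/, voiced /d/.
retroflex: voiceless /ʈ/, voiced /ɖ/.
uvular: voiceless /q/, voiced —.
The uvular row has no voiced member, so the gap is the voiced uvular stop /ɢ/.

/ɢ/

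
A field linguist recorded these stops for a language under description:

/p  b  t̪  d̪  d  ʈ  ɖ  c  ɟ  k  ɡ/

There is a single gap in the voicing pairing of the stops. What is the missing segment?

Voiceless: /p/ (bilabial), /t̪/ (dental), /ʈ/ (retroflex), /c/ (palatal), /k/ (velar).
Voiced: /b/ (bilabial), /d̪/ (dental), /d/ (alveolar), /ɖ/ (retroflex), /ɟ/ (palatal), /ɡ/ (velar).
The alveolar row has no voiceless member, so the gap is the voiceless alveolar stop /t/.

/t/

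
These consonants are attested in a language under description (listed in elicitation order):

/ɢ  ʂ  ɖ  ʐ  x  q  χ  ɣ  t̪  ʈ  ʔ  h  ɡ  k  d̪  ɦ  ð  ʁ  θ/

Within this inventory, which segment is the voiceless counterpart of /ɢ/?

/ɢ/ is a voiced uvular stop.
The voiceless counterpart is a voiceless uvular stop — in this inventory, /q/.

/q/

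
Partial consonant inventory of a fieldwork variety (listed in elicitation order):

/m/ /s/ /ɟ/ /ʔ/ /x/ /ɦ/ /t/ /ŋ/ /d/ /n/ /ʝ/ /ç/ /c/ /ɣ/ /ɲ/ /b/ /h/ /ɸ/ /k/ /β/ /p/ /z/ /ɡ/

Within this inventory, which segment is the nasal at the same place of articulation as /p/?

/m/

/p/ is a voiceless bilabial stop.
The nasal at the same place is a bilabial nasal — in this inventory, /m/.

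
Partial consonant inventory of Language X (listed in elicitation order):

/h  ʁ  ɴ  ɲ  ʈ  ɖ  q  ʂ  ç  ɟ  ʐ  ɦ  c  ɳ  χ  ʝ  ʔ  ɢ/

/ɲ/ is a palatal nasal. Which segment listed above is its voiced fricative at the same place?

/ʝ/

The voiced fricative at the same place is a voiced palatal fricative — in this inventory, /ʝ/.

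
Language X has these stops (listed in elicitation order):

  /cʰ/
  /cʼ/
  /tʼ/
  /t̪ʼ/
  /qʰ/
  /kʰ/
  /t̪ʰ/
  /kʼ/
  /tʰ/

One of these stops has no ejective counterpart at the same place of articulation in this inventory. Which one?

Dental: /t̪ʰ/ ~ /t̪ʼ/
Alveolar: /tʰ/ ~ /tʼ/
Palatal: /cʰ/ ~ /cʼ/
Velar: /kʰ/ ~ /kʼ/
Uvular: only /qʰ/ (aspirated); no ejective partner.
So /qʰ/ is the unpaired segment.

/qʰ/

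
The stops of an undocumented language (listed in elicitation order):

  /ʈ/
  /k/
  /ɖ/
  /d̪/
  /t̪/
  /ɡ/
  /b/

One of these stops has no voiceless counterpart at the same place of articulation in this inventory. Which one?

Dental: /t̪/ ~ /d̪/
Retroflex: /ʈ/ ~ /ɖ/
Velar: /k/ ~ /ɡ/
Bilabial: only /b/ (voiced); no voiceless partner.
So /b/ is the unpaired segment.

/b/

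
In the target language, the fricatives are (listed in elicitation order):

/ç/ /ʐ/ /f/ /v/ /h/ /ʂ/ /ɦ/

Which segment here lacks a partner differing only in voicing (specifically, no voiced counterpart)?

/ç/

Labiodental: /f/ ~ /v/
Retroflex: /ʂ/ ~ /ʐ/
Glottal: /h/ ~ /ɦ/
Palatal: only /ç/ (voiceless); no voiced partner.
So /ç/ is the unpaired segment.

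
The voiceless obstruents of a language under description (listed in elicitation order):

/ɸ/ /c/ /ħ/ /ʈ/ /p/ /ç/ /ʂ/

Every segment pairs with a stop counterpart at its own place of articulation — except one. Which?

/ħ/

Bilabial: /p/ ~ /ɸ/
Retroflex: /ʈ/ ~ /ʂ/
Palatal: /c/ ~ /ç/
Pharyngeal: only /ħ/ (fricative); no stop partner.
So /ħ/ is the unpaired segment.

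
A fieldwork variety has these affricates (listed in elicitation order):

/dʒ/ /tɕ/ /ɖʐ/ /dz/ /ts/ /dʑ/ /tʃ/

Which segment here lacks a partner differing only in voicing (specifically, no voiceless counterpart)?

Alveolar: /ts/ ~ /dz/
Postalveolar: /tʃ/ ~ /dʒ/
Alveolo-palatal: /tɕ/ ~ /dʑ/
Retroflex: only /ɖʐ/ (voiced); no voiceless partner.
So /ɖʐ/ is the unpaired segment.

/ɖʐ/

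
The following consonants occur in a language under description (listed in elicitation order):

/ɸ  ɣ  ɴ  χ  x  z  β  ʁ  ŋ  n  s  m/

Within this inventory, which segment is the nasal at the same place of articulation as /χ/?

/χ/ is a voiceless uvular fricative.
The nasal at the same place is an uvular nasal — in this inventory, /ɴ/.

/ɴ/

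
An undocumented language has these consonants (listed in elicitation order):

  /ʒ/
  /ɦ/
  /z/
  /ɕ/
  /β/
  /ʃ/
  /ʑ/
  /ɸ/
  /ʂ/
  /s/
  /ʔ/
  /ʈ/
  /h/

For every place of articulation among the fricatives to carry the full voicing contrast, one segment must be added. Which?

/ʐ/

place of articulation  voiceless  voiced  
bilabial          ɸ         β       
alveolar          s         z       
postalveolar      ʃ         ʒ       
retroflex         ʂ         —       
alveolo-palatal   ɕ         ʑ       
glottal           h         ɦ       
The retroflex row has no voiced member, so the gap is the voiced retroflex fricative /ʐ/.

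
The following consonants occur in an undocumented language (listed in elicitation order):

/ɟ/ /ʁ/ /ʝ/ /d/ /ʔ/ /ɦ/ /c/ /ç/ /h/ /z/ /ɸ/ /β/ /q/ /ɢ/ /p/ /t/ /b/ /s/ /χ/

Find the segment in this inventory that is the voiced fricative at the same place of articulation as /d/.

/z/

/d/ is a voiced alveolar stop.
The voiced fricative at the same place is a voiced alveolar fricative — in this inventory, /z/.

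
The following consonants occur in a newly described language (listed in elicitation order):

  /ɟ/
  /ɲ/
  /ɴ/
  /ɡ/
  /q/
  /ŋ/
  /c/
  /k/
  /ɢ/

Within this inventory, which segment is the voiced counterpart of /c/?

/ɟ/

/c/ is a voiceless palatal stop.
The voiced counterpart is a voiced palatal stop — in this inventory, /ɟ/.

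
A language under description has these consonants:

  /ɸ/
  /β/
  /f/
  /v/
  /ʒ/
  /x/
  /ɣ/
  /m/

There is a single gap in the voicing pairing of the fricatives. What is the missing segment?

/ʃ/

place of articulation  voiceless  voiced  
bilabial          ɸ         β       
labiodental       f         v       
postalveolar      —         ʒ       
velar             x         ɣ       
The postalveolar row has no voiceless member, so the gap is the voiceless postalveolar fricative /ʃ/.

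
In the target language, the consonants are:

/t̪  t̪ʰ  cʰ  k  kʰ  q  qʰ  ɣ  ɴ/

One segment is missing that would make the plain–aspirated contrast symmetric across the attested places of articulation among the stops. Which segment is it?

Plain: /t̪/ (dental), /k/ (velar), /q/ (uvular).
Aspirated: /t̪ʰ/ (dental), /cʰ/ (palatal), /kʰ/ (velar), /qʰ/ (uvular).
The palatal row has no plain member, so the gap is the plain palatal stop /c/.

/c/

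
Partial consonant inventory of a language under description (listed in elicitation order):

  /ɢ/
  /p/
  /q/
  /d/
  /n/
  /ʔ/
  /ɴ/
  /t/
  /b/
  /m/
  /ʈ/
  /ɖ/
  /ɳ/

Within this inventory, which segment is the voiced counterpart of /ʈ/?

/ʈ/ is a voiceless retroflex stop.
The voiced counterpart is a voiced retroflex stop — in this inventory, /ɖ/.

/ɖ/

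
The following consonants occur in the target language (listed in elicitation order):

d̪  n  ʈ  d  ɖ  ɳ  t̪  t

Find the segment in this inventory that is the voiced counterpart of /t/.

/d/

/t/ is a voiceless alveolar stop.
The voiced counterpart is a voiced alveolar stop — in this inventory, /d/.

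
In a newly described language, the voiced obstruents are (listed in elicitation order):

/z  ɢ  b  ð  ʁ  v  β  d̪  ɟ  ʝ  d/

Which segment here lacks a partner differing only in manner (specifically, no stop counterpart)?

Bilabial: /b/ ~ /β/
Dental: /d̪/ ~ /ð/
Alveolar: /d/ ~ /z/
Palatal: /ɟ/ ~ /ʝ/
Uvular: /ɢ/ ~ /ʁ/
Labiodental: only /v/ (fricative); no stop partner.
So /v/ is the unpaired segment.

/v/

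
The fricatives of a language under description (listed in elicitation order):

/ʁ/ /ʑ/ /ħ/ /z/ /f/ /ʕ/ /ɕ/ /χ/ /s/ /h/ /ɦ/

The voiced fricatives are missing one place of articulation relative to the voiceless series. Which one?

place of articulation  voiceless  voiced  
labiodental       f         —       
alveolar          s         z       
alveolo-palatal   ɕ         ʑ       
uvular            χ         ʁ       
pharyngeal        ħ         ʕ       
glottal           h         ɦ       
Every place of articulation has a voiced member except labiodental, where /v/ would be expected.

labiodental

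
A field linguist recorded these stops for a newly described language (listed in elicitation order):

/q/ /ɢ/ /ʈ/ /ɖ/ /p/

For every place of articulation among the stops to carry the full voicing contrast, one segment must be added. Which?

/b/

Voiceless: /p/ (bilabial), /ʈ/ (retroflex), /q/ (uvular).
Voiced: /ɖ/ (retroflex), /ɢ/ (uvular).
The bilabial row has no voiced member, so the gap is the voiced bilabial stop /b/.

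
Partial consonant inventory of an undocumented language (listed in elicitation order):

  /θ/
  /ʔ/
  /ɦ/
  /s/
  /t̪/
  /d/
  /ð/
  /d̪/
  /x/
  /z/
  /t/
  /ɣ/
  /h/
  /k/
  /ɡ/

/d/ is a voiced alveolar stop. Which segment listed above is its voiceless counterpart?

The voiceless counterpart is a voiceless alveolar stop — in this inventory, /t/.

/t/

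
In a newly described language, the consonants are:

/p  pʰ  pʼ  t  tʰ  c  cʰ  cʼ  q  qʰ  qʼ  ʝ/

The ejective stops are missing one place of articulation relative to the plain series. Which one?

alveolar

bilabial: plain /p/, aspirated /pʰ/, ejective /pʼ/.
alveolar: plain /t/, aspirated /tʰ/, ejective —.
palatal: plain /c/, aspirated /cʰ/, ejective /cʼ/.
uvular: plain /q/, aspirated /qʰ/, ejective /qʼ/.
Every place of articulation has an ejective member except alveolar, where /tʼ/ would be expected.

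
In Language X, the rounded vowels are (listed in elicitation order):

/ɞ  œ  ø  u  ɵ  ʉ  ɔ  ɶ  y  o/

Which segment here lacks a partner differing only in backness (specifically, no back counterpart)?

High: /y/ ~ /ʉ/ ~ /u/
High-mid: /ø/ ~ /ɵ/ ~ /o/
Low-mid: /œ/ ~ /ɞ/ ~ /ɔ/
Low: only /ɶ/ (front); no back partner.
So /ɶ/ is the unpaired segment.

/ɶ/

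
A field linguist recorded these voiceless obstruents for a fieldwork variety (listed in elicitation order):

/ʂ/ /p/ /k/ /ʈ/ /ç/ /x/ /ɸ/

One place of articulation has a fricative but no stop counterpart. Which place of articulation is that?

palatal

Stop: /p/ (bilabial), /ʈ/ (retroflex), /k/ (velar).
Fricative: /ɸ/ (bilabial), /ʂ/ (retroflex), /ç/ (palatal), /x/ (velar).
Every place of articulation has a stop member except palatal, where /c/ would be expected.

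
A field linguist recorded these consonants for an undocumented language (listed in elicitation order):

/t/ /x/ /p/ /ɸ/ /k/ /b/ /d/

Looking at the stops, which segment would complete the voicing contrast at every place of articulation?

bilabial: voiceless /p/, voiced /b/.
alveolar: voiceless /t/, voiced /d/.
velar: voiceless /k/, voiced —.
The velar row has no voiced member, so the gap is the voiced velar stop /ɡ/.

/ɡ/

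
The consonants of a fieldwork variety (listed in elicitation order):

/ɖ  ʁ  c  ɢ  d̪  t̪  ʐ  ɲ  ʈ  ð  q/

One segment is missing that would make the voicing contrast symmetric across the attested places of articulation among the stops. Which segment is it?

place of articulation  voiceless  voiced  
dental            t̪        d̪      
retroflex         ʈ         ɖ       
palatal           c         —       
uvular            q         ɢ       
The palatal row has no voiced member, so the gap is the voiced palatal stop /ɟ/.

/ɟ/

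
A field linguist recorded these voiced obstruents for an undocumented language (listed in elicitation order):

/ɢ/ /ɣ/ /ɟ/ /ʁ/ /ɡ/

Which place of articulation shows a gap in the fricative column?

palatal

Stop: /ɟ/ (palatal), /ɡ/ (velar), /ɢ/ (uvular).
Fricative: /ɣ/ (velar), /ʁ/ (uvular).
Every place of articulation has a fricative member except palatal, where /ʝ/ would be expected.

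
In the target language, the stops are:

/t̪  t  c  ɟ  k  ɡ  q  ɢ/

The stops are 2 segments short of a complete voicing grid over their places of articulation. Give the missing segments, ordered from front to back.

/d̪/, /d/

dental: voiceless /t̪/, voiced —.
alveolar: voiceless /t/, voiced —.
palatal: voiceless /c/, voiced /ɟ/.
velar: voiceless /k/, voiced /ɡ/.
uvular: voiceless /q/, voiced /ɢ/.
Gaps, from front to back: dental lacks voiced (/d̪/); alveolar lacks voiced (/d/).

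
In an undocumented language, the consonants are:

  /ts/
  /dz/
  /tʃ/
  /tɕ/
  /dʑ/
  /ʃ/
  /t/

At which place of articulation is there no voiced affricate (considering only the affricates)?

alveolar: voiceless /ts/, voiced /dz/.
postalveolar: voiceless /tʃ/, voiced —.
alveolo-palatal: voiceless /tɕ/, voiced /dʑ/.
Every place of articulation has a voiced member except postalveolar, where /dʒ/ would be expected.

postalveolar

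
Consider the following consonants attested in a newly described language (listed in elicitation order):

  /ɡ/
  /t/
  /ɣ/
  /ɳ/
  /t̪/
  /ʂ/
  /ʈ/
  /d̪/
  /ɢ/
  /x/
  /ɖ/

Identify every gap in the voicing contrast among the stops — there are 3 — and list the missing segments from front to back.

/d/, /k/, /q/

place of articulation  voiceless  voiced  
dental            t̪        d̪      
alveolar          t         —       
retroflex         ʈ         ɖ       
velar             —         ɡ       
uvular            —         ɢ       
Gaps, from front to back: alveolar lacks voiced (/d/); velar lacks voiceless (/k/); uvular lacks voiceless (/q/).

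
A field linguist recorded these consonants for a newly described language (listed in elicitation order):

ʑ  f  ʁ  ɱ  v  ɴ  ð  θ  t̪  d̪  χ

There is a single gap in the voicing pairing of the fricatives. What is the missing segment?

labiodental: voiceless /f/, voiced /v/.
dental: voiceless /θ/, voiced /ð/.
alveolo-palatal: voiceless —, voiced /ʑ/.
uvular: voiceless /χ/, voiced /ʁ/.
The alveolo-palatal row has no voiceless member, so the gap is the voiceless alveolo-palatal fricative /ɕ/.

/ɕ/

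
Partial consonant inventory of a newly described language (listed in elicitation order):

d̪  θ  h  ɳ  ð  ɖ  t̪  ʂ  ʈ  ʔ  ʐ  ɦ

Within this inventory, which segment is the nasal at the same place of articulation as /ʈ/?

/ɳ/

/ʈ/ is a voiceless retroflex stop.
The nasal at the same place is a retroflex nasal — in this inventory, /ɳ/.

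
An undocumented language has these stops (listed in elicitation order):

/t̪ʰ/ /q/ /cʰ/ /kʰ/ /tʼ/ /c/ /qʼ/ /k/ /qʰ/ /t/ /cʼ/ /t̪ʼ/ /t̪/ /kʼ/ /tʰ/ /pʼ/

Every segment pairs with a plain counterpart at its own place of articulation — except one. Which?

Dental: /t̪/ ~ /t̪ʰ/ ~ /t̪ʼ/
Alveolar: /t/ ~ /tʰ/ ~ /tʼ/
Palatal: /c/ ~ /cʰ/ ~ /cʼ/
Velar: /k/ ~ /kʰ/ ~ /kʼ/
Uvular: /q/ ~ /qʰ/ ~ /qʼ/
Bilabial: only /pʼ/ (ejective); no plain partner.
So /pʼ/ is the unpaired segment.

/pʼ/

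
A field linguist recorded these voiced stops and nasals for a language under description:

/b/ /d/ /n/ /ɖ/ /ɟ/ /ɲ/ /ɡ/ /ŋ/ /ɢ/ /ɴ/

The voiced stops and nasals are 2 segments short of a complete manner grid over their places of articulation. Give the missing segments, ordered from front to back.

bilabial: oral stop /b/, nasal —.
alveolar: oral stop /d/, nasal /n/.
retroflex: oral stop /ɖ/, nasal —.
palatal: oral stop /ɟ/, nasal /ɲ/.
velar: oral stop /ɡ/, nasal /ŋ/.
uvular: oral stop /ɢ/, nasal /ɴ/.
Gaps, from front to back: bilabial lacks nasal (/m/); retroflex lacks nasal (/ɳ/).

/m/, /ɳ/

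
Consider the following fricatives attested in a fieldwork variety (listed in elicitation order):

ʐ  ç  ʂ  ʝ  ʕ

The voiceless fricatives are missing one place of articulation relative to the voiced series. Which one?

pharyngeal

place of articulation  voiceless  voiced  
retroflex         ʂ         ʐ       
palatal           ç         ʝ       
pharyngeal        —         ʕ       
Every place of articulation has a voiceless member except pharyngeal, where /ħ/ would be expected.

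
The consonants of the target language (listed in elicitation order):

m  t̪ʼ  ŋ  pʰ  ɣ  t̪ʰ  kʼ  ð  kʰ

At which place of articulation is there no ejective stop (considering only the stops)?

Aspirated: /pʰ/ (bilabial), /t̪ʰ/ (dental), /kʰ/ (velar).
Ejective: /t̪ʼ/ (dental), /kʼ/ (velar).
Every place of articulation has an ejective member except bilabial, where /pʼ/ would be expected.

bilabial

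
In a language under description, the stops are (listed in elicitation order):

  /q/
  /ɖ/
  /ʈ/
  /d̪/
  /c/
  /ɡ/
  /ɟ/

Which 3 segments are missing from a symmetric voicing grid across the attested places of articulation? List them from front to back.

/t̪/, /k/, /ɢ/

place of articulation  voiceless  voiced  
dental            —         d̪      
retroflex         ʈ         ɖ       
palatal           c         ɟ       
velar             —         ɡ       
uvular            q         —       
Gaps, from front to back: dental lacks voiceless (/t̪/); velar lacks voiceless (/k/); uvular lacks voiced (/ɢ/).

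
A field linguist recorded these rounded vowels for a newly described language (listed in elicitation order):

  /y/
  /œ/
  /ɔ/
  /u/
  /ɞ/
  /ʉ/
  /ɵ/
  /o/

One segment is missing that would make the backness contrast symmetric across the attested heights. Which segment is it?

Front: /y/ (high), /œ/ (low-mid).
Central: /ʉ/ (high), /ɵ/ (high-mid), /ɞ/ (low-mid).
Back: /u/ (high), /o/ (high-mid), /ɔ/ (low-mid).
The high-mid row has no front member, so the gap is the high-mid front rounded vowel /ø/.

/ø/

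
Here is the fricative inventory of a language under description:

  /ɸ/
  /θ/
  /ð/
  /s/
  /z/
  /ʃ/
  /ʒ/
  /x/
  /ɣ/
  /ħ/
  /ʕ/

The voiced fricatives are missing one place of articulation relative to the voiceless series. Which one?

bilabial

bilabial: voiceless /ɸ/, voiced —.
dental: voiceless /θ/, voiced /ð/.
alveolar: voiceless /s/, voiced /z/.
postalveolar: voiceless /ʃ/, voiced /ʒ/.
velar: voiceless /x/, voiced /ɣ/.
pharyngeal: voiceless /ħ/, voiced /ʕ/.
Every place of articulation has a voiced member except bilabial, where /β/ would be expected.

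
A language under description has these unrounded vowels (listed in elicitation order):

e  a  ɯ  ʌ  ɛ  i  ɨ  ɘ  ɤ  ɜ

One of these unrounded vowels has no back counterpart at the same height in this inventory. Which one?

High: /i/ ~ /ɨ/ ~ /ɯ/
High-mid: /e/ ~ /ɘ/ ~ /ɤ/
Low-mid: /ɛ/ ~ /ɜ/ ~ /ʌ/
Low: only /a/ (front); no back partner.
So /a/ is the unpaired segment.

/a/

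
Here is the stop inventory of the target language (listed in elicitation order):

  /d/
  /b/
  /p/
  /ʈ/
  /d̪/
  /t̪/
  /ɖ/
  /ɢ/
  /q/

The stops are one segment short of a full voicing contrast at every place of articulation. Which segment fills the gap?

/t/

place of articulation  voiceless  voiced  
bilabial          p         b       
dental            t̪        d̪      
alveolar          —         d       
retroflex         ʈ         ɖ       
uvular            q         ɢ       
The alveolar row has no voiceless member, so the gap is the voiceless alveolar stop /t/.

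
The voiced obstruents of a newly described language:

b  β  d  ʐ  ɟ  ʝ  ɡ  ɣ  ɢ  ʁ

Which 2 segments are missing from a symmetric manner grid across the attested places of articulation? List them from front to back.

Stop: /b/ (bilabial), /d/ (alveolar), /ɟ/ (palatal), /ɡ/ (velar), /ɢ/ (uvular).
Fricative: /β/ (bilabial), /ʐ/ (retroflex), /ʝ/ (palatal), /ɣ/ (velar), /ʁ/ (uvular).
Gaps, from front to back: alveolar lacks fricative (/z/); retroflex lacks stop (/ɖ/).

/z/, /ɖ/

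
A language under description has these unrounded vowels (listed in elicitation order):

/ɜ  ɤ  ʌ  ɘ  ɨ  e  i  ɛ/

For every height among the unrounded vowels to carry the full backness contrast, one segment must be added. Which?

/ɯ/

height            front     central   back    
high              i         ɨ         —       
high-mid          e         ɘ         ɤ       
low-mid           ɛ         ɜ         ʌ       
The high row has no back member, so the gap is the high back unrounded vowel /ɯ/.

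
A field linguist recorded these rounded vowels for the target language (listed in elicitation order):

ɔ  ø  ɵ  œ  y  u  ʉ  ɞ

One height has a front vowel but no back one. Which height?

high-mid

Front: /y/ (high), /ø/ (high-mid), /œ/ (low-mid).
Central: /ʉ/ (high), /ɵ/ (high-mid), /ɞ/ (low-mid).
Back: /u/ (high), /ɔ/ (low-mid).
Every height has a back member except high-mid, where /o/ would be expected.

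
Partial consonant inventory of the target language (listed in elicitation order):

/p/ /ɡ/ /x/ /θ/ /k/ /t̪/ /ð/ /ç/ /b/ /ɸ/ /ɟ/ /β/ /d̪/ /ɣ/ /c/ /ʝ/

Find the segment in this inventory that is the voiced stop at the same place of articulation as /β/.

/β/ is a voiced bilabial fricative.
The voiced stop at the same place is a voiced bilabial stop — in this inventory, /b/.

/b/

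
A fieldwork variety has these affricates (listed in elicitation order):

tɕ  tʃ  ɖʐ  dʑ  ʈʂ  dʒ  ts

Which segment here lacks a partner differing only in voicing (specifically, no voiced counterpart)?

Postalveolar: /tʃ/ ~ /dʒ/
Retroflex: /ʈʂ/ ~ /ɖʐ/
Alveolo-palatal: /tɕ/ ~ /dʑ/
Alveolar: only /ts/ (voiceless); no voiced partner.
So /ts/ is the unpaired segment.

/ts/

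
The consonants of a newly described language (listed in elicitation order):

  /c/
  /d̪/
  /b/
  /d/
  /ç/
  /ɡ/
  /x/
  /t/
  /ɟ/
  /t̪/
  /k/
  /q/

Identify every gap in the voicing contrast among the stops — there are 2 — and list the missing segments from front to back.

/p/, /ɢ/

place of articulation  voiceless  voiced  
bilabial          —         b       
dental            t̪        d̪      
alveolar          t         d       
palatal           c         ɟ       
velar             k         ɡ       
uvular            q         —       
Gaps, from front to back: bilabial lacks voiceless (/p/); uvular lacks voiced (/ɢ/).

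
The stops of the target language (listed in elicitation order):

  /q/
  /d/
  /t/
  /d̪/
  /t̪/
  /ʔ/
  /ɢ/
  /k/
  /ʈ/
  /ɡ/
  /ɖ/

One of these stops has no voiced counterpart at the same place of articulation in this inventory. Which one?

/ʔ/

Dental: /t̪/ ~ /d̪/
Alveolar: /t/ ~ /d/
Retroflex: /ʈ/ ~ /ɖ/
Velar: /k/ ~ /ɡ/
Uvular: /q/ ~ /ɢ/
Glottal: only /ʔ/ (voiceless); no voiced partner.
So /ʔ/ is the unpaired segment.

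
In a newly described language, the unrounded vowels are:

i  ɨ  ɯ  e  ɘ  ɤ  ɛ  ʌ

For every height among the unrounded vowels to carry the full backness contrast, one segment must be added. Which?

/ɜ/

Front: /i/ (high), /e/ (high-mid), /ɛ/ (low-mid).
Central: /ɨ/ (high), /ɘ/ (high-mid).
Back: /ɯ/ (high), /ɤ/ (high-mid), /ʌ/ (low-mid).
The low-mid row has no central member, so the gap is the low-mid central unrounded vowel /ɜ/.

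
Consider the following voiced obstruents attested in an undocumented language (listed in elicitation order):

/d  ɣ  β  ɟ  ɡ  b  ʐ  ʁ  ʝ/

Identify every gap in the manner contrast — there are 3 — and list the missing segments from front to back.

/z/, /ɖ/, /ɢ/

Stop: /b/ (bilabial), /d/ (alveolar), /ɟ/ (palatal), /ɡ/ (velar).
Fricative: /β/ (bilabial), /ʐ/ (retroflex), /ʝ/ (palatal), /ɣ/ (velar), /ʁ/ (uvular).
Gaps, from front to back: alveolar lacks fricative (/z/); retroflex lacks stop (/ɖ/); uvular lacks stop (/ɢ/).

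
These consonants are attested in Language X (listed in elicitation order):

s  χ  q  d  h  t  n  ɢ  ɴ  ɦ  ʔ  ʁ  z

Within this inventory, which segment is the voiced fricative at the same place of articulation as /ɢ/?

/ɢ/ is a voiced uvular stop.
The voiced fricative at the same place is a voiced uvular fricative — in this inventory, /ʁ/.

/ʁ/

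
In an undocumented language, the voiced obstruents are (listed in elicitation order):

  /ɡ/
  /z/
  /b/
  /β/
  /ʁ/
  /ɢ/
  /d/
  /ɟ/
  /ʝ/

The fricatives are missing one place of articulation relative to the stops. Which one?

bilabial: stop /b/, fricative /β/.
alveolar: stop /d/, fricative /z/.
palatal: stop /ɟ/, fricative /ʝ/.
velar: stop /ɡ/, fricative —.
uvular: stop /ɢ/, fricative /ʁ/.
Every place of articulation has a fricative member except velar, where /ɣ/ would be expected.

velar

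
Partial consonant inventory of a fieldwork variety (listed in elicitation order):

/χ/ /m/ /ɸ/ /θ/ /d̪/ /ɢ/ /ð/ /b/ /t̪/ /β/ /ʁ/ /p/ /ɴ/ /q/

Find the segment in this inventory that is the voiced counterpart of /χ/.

/ʁ/

/χ/ is a voiceless uvular fricative.
The voiced counterpart is a voiced uvular fricative — in this inventory, /ʁ/.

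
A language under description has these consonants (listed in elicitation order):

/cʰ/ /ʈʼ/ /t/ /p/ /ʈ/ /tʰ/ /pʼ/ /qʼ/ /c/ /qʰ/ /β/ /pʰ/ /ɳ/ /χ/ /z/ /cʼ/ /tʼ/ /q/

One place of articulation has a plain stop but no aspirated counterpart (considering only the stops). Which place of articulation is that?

retroflex

bilabial: plain /p/, aspirated /pʰ/, ejective /pʼ/.
alveolar: plain /t/, aspirated /tʰ/, ejective /tʼ/.
retroflex: plain /ʈ/, aspirated —, ejective /ʈʼ/.
palatal: plain /c/, aspirated /cʰ/, ejective /cʼ/.
uvular: plain /q/, aspirated /qʰ/, ejective /qʼ/.
Every place of articulation has an aspirated member except retroflex, where /ʈʰ/ would be expected.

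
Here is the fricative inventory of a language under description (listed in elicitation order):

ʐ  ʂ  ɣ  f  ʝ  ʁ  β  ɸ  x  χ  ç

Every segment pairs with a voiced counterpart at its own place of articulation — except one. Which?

/f/

Bilabial: /ɸ/ ~ /β/
Retroflex: /ʂ/ ~ /ʐ/
Palatal: /ç/ ~ /ʝ/
Velar: /x/ ~ /ɣ/
Uvular: /χ/ ~ /ʁ/
Labiodental: only /f/ (voiceless); no voiced partner.
So /f/ is the unpaired segment.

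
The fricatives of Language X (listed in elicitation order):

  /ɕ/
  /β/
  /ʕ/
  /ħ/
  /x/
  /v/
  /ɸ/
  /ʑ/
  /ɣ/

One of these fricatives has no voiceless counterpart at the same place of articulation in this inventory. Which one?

/v/

Bilabial: /ɸ/ ~ /β/
Alveolo-palatal: /ɕ/ ~ /ʑ/
Velar: /x/ ~ /ɣ/
Pharyngeal: /ħ/ ~ /ʕ/
Labiodental: only /v/ (voiced); no voiceless partner.
So /v/ is the unpaired segment.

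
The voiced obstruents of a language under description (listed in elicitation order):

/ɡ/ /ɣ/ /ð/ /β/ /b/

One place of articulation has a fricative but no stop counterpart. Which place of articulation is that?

bilabial: stop /b/, fricative /β/.
dental: stop —, fricative /ð/.
velar: stop /ɡ/, fricative /ɣ/.
Every place of articulation has a stop member except dental, where /d̪/ would be expected.

dental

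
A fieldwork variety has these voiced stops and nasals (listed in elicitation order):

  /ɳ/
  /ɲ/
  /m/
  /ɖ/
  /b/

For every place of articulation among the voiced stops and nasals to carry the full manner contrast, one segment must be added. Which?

/ɟ/

place of articulation  oral stop  nasal   
bilabial          b         m       
retroflex         ɖ         ɳ       
palatal           —         ɲ       
The palatal row has no oral stop member, so the gap is the palatal oral stop /ɟ/.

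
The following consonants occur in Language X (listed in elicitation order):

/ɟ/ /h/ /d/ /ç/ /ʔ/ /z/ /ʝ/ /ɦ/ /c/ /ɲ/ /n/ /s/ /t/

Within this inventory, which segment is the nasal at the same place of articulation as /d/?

/d/ is a voiced alveolar stop.
The nasal at the same place is an alveolar nasal — in this inventory, /n/.

/n/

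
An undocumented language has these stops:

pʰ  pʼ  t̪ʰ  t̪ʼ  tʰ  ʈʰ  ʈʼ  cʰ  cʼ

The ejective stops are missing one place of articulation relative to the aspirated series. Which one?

place of articulation  aspirated  ejective
bilabial          pʰ        pʼ      
dental            t̪ʰ       t̪ʼ     
alveolar          tʰ        —       
retroflex         ʈʰ        ʈʼ      
palatal           cʰ        cʼ      
Every place of articulation has an ejective member except alveolar, where /tʼ/ would be expected.

alveolar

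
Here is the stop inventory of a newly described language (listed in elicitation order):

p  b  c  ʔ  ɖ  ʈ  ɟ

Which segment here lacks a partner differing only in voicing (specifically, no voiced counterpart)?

Bilabial: /p/ ~ /b/
Retroflex: /ʈ/ ~ /ɖ/
Palatal: /c/ ~ /ɟ/
Glottal: only /ʔ/ (voiceless); no voiced partner.
So /ʔ/ is the unpaired segment.

/ʔ/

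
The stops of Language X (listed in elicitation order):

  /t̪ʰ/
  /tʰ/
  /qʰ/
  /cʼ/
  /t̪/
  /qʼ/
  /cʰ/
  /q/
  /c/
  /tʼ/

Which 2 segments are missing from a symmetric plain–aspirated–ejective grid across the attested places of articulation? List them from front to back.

/t̪ʼ/, /t/

place of articulation  plain     aspirated  ejective
dental            t̪        t̪ʰ       —       
alveolar          —         tʰ        tʼ      
palatal           c         cʰ        cʼ      
uvular            q         qʰ        qʼ      
Gaps, from front to back: dental lacks ejective (/t̪ʼ/); alveolar lacks plain (/t/).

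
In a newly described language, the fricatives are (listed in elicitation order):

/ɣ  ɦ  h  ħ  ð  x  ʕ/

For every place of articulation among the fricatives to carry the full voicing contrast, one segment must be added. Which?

/θ/

Voiceless: /x/ (velar), /ħ/ (pharyngeal), /h/ (glottal).
Voiced: /ð/ (dental), /ɣ/ (velar), /ʕ/ (pharyngeal), /ɦ/ (glottal).
The dental row has no voiceless member, so the gap is the voiceless dental fricative /θ/.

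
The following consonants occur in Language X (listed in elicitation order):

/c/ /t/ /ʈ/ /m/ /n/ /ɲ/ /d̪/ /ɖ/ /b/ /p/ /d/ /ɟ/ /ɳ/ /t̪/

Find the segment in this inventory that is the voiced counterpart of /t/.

/d/

/t/ is a voiceless alveolar stop.
The voiced counterpart is a voiced alveolar stop — in this inventory, /d/.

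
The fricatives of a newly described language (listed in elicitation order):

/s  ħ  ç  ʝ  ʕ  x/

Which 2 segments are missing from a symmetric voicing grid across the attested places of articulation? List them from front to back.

place of articulation  voiceless  voiced  
alveolar          s         —       
palatal           ç         ʝ       
velar             x         —       
pharyngeal        ħ         ʕ       
Gaps, from front to back: alveolar lacks voiced (/z/); velar lacks voiced (/ɣ/).

/z/, /ɣ/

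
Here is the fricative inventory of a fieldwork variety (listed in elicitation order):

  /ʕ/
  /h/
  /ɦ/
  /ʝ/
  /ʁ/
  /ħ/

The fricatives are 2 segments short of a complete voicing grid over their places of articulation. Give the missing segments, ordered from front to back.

place of articulation  voiceless  voiced  
palatal           —         ʝ       
uvular            —         ʁ       
pharyngeal        ħ         ʕ       
glottal           h         ɦ       
Gaps, from front to back: palatal lacks voiceless (/ç/); uvular lacks voiceless (/χ/).

/ç/, /χ/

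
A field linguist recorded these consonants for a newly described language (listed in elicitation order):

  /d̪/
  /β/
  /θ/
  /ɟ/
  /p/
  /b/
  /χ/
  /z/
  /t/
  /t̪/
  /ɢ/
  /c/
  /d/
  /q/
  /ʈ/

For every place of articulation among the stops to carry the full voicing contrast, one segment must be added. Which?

/ɖ/

bilabial: voiceless /p/, voiced /b/.
dental: voiceless /t̪/, voiced /d̪/.
alveolar: voiceless /t/, voiced /d/.
retroflex: voiceless /ʈ/, voiced —.
palatal: voiceless /c/, voiced /ɟ/.
uvular: voiceless /q/, voiced /ɢ/.
The retroflex row has no voiced member, so the gap is the voiced retroflex stop /ɖ/.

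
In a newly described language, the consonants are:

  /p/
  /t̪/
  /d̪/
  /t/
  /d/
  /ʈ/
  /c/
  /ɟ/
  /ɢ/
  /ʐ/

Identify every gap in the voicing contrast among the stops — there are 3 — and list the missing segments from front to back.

/b/, /ɖ/, /q/

place of articulation  voiceless  voiced  
bilabial          p         —       
dental            t̪        d̪      
alveolar          t         d       
retroflex         ʈ         —       
palatal           c         ɟ       
uvular            —         ɢ       
Gaps, from front to back: bilabial lacks voiced (/b/); retroflex lacks voiced (/ɖ/); uvular lacks voiceless (/q/).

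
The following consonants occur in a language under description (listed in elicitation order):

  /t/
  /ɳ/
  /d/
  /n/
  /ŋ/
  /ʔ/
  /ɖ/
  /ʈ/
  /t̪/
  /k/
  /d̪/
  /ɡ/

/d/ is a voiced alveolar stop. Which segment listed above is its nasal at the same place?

/n/

The nasal at the same place is an alveolar nasal — in this inventory, /n/.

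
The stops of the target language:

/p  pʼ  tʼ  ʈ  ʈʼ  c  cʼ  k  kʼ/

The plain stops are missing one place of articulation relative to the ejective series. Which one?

alveolar

Plain: /p/ (bilabial), /ʈ/ (retroflex), /c/ (palatal), /k/ (velar).
Ejective: /pʼ/ (bilabial), /tʼ/ (alveolar), /ʈʼ/ (retroflex), /cʼ/ (palatal), /kʼ/ (velar).
Every place of articulation has a plain member except alveolar, where /t/ would be expected.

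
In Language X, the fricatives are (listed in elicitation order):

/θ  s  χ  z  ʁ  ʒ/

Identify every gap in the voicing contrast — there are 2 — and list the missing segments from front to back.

/ð/, /ʃ/

place of articulation  voiceless  voiced  
dental            θ         —       
alveolar          s         z       
postalveolar      —         ʒ       
uvular            χ         ʁ       
Gaps, from front to back: dental lacks voiced (/ð/); postalveolar lacks voiceless (/ʃ/).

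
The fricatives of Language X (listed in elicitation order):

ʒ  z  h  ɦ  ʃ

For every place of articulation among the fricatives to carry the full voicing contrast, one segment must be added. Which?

alveolar: voiceless —, voiced /z/.
postalveolar: voiceless /ʃ/, voiced /ʒ/.
glottal: voiceless /h/, voiced /ɦ/.
The alveolar row has no voiceless member, so the gap is the voiceless alveolar fricative /s/.

/s/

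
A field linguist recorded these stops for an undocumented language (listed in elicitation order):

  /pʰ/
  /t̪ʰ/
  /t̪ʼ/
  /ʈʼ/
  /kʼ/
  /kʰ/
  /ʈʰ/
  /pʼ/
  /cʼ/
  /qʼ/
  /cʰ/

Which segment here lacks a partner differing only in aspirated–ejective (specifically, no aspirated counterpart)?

Bilabial: /pʰ/ ~ /pʼ/
Dental: /t̪ʰ/ ~ /t̪ʼ/
Retroflex: /ʈʰ/ ~ /ʈʼ/
Palatal: /cʰ/ ~ /cʼ/
Velar: /kʰ/ ~ /kʼ/
Uvular: only /qʼ/ (ejective); no aspirated partner.
So /qʼ/ is the unpaired segment.

/qʼ/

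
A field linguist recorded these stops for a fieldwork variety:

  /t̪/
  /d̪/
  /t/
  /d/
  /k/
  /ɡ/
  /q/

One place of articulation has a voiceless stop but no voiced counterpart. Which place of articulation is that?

uvular

dental: voiceless /t̪/, voiced /d̪/.
alveolar: voiceless /t/, voiced /d/.
velar: voiceless /k/, voiced /ɡ/.
uvular: voiceless /q/, voiced —.
Every place of articulation has a voiced member except uvular, where /ɢ/ would be expected.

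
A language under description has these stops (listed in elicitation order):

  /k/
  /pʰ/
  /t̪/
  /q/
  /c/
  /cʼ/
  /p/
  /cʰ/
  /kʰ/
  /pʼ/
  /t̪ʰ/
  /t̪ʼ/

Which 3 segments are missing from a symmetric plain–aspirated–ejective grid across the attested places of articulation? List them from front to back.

/kʼ/, /qʰ/, /qʼ/

place of articulation  plain     aspirated  ejective
bilabial          p         pʰ        pʼ      
dental            t̪        t̪ʰ       t̪ʼ     
palatal           c         cʰ        cʼ      
velar             k         kʰ        —       
uvular            q         —         —       
Gaps, from front to back: velar lacks ejective (/kʼ/); uvular lacks aspirated (/qʰ/); uvular lacks ejective (/qʼ/).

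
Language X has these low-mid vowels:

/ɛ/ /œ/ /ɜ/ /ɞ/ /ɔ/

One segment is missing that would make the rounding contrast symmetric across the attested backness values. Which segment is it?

Unrounded: /ɛ/ (front), /ɜ/ (central).
Rounded: /œ/ (front), /ɞ/ (central), /ɔ/ (back).
The back row has no unrounded member, so the gap is the back unrounded vowel /ʌ/.

/ʌ/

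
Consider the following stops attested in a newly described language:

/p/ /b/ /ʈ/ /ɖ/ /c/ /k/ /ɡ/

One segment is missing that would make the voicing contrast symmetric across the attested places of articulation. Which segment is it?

/ɟ/

place of articulation  voiceless  voiced  
bilabial          p         b       
retroflex         ʈ         ɖ       
palatal           c         —       
velar             k         ɡ       
The palatal row has no voiced member, so the gap is the voiced palatal stop /ɟ/.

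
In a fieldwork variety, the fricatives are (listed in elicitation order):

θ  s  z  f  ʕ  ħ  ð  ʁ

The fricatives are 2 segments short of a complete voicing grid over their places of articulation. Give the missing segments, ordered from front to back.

Voiceless: /f/ (labiodental), /θ/ (dental), /s/ (alveolar), /ħ/ (pharyngeal).
Voiced: /ð/ (dental), /z/ (alveolar), /ʁ/ (uvular), /ʕ/ (pharyngeal).
Gaps, from front to back: labiodental lacks voiced (/v/); uvular lacks voiceless (/χ/).

/v/, /χ/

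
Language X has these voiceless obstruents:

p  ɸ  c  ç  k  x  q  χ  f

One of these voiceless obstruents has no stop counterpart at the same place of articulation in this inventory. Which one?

/f/

Bilabial: /p/ ~ /ɸ/
Palatal: /c/ ~ /ç/
Velar: /k/ ~ /x/
Uvular: /q/ ~ /χ/
Labiodental: only /f/ (fricative); no stop partner.
So /f/ is the unpaired segment.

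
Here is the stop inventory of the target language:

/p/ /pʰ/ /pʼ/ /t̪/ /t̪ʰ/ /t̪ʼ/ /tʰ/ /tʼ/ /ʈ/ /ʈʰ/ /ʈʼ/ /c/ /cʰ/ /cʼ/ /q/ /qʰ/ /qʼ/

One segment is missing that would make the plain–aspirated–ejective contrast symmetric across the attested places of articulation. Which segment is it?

/t/

bilabial: plain /p/, aspirated /pʰ/, ejective /pʼ/.
dental: plain /t̪/, aspirated /t̪ʰ/, ejective /t̪ʼ/.
alveolar: plain —, aspirated /tʰ/, ejective /tʼ/.
retroflex: plain /ʈ/, aspirated /ʈʰ/, ejective /ʈʼ/.
palatal: plain /c/, aspirated /cʰ/, ejective /cʼ/.
uvular: plain /q/, aspirated /qʰ/, ejective /qʼ/.
The alveolar row has no plain member, so the gap is the plain alveolar stop /t/.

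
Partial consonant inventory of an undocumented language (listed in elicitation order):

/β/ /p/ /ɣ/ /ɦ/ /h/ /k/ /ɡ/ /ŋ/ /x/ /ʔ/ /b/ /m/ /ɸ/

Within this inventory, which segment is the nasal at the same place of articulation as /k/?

/ŋ/

/k/ is a voiceless velar stop.
The nasal at the same place is a velar nasal — in this inventory, /ŋ/.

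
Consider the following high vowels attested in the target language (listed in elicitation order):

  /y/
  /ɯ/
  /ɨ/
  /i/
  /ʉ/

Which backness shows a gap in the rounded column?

backness          unrounded  rounded 
front             i         y       
central           ɨ         ʉ       
back              ɯ         —       
Every backness has a rounded member except back, where /u/ would be expected.

back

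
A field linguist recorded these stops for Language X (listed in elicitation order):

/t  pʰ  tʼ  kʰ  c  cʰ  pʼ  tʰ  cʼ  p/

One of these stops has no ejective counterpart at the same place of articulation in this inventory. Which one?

Bilabial: /p/ ~ /pʰ/ ~ /pʼ/
Alveolar: /t/ ~ /tʰ/ ~ /tʼ/
Palatal: /c/ ~ /cʰ/ ~ /cʼ/
Velar: only /kʰ/ (aspirated); no ejective partner.
So /kʰ/ is the unpaired segment.

/kʰ/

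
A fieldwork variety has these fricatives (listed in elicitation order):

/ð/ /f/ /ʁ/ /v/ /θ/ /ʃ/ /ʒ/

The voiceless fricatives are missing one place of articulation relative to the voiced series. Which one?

Voiceless: /f/ (labiodental), /θ/ (dental), /ʃ/ (postalveolar).
Voiced: /v/ (labiodental), /ð/ (dental), /ʒ/ (postalveolar), /ʁ/ (uvular).
Every place of articulation has a voiceless member except uvular, where /χ/ would be expected.

uvular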